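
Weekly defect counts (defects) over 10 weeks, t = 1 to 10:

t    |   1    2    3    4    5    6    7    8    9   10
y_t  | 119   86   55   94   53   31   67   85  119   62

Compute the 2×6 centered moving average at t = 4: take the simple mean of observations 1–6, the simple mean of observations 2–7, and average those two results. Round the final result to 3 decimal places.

68.667

Sum over 1–6: 119 + 86 + 55 + 94 + 53 + 31 = 438
Sum over 2–7: 86 + 55 + 94 + 53 + 31 + 67 = 386
CMA at t=4 = (438 + 386) / (2·6) = 824 / 12 = 68.667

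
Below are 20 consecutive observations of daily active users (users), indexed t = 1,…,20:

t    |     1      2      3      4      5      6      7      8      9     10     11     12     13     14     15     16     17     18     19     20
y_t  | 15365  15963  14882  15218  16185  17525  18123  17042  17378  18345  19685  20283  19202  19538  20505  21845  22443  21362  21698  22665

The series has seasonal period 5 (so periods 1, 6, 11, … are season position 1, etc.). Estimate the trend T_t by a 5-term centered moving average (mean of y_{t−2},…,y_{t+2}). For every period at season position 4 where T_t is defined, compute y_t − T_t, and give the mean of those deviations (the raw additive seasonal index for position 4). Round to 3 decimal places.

Season position 4 occurs at t = 4, 9, 14 (where T_t is defined).
t=4: T_4 = 15954.60000; y_4 − T_4 = 15218 − 15954.60000 = -736.60000
t=9: T_9 = 18114.60000; y_9 − T_9 = 17378 − 18114.60000 = -736.60000
t=14: T_14 = 20274.60000; y_14 − T_14 = 19538 − 20274.60000 = -736.60000
Mean deviation: (-736.60000 + -736.60000 + -736.60000) / 3 = -736.600

-736.600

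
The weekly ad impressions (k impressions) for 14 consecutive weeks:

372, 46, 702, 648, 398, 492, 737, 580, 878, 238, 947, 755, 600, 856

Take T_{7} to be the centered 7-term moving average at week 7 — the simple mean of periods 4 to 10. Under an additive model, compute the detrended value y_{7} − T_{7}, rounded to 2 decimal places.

Trend T_7 = (648 + 398 + 492 + 737 + 580 + 878 + 238) / 7 = 3971/7 = 567.2857
Detrended value: 737 − 567.2857 = 169.71

169.71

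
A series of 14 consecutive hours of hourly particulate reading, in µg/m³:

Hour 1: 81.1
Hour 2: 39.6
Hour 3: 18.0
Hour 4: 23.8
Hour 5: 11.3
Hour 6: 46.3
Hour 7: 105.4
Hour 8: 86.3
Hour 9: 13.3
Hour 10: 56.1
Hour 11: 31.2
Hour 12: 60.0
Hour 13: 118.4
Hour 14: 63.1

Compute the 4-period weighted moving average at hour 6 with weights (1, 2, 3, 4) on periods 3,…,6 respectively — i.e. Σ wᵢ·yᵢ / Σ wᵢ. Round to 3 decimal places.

Weighted sum: 1·18.0 + 2·23.8 + 3·11.3 + 4·46.3 = 18.0 + 47.6 + 33.9 + 185.2 = 284.7
Weight total: 1 + 2 + 3 + 4 = 10
WMA = 284.7 / 10 = 28.470

28.470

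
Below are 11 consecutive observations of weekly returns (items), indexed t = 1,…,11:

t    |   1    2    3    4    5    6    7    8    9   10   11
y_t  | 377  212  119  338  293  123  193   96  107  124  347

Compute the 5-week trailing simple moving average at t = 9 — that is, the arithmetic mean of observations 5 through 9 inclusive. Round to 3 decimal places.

162.400

Sum of periods 5–9: 293 + 123 + 193 + 96 + 107 = 812
Divide by 5: 812 / 5 = 162.400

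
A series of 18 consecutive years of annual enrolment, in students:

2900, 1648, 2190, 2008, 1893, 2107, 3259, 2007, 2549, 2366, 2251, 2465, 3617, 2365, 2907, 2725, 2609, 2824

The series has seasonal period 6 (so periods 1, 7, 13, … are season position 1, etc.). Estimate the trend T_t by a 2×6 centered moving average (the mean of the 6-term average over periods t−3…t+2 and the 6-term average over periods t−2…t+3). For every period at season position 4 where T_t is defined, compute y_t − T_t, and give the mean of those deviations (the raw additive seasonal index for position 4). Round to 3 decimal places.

Season position 4 occurs at t = 4, 10 (where T_t is defined).
t=4: T_4 = 2154.25000; y_4 − T_4 = 2008 − 2154.25000 = -146.25000
t=10: T_10 = 2512.66667; y_10 − T_10 = 2366 − 2512.66667 = -146.66667
Mean deviation: (-146.25000 + -146.66667) / 2 = -146.458

-146.458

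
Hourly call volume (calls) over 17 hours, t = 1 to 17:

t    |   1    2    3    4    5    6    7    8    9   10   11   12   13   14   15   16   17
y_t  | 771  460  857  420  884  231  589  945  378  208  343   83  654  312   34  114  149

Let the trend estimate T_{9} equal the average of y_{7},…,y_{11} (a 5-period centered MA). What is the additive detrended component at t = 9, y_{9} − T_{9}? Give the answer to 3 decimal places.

Trend T_9 = (589 + 945 + 378 + 208 + 343) / 5 = 2463/5 = 492.60000
Detrended value: 378 − 492.60000 = -114.600

-114.600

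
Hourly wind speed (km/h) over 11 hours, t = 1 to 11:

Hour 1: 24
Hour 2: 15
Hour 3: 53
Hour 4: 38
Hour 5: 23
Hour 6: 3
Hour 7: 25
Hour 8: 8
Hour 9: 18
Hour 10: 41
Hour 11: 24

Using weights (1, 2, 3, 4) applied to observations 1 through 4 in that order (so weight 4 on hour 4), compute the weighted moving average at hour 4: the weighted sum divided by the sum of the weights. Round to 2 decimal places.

36.50

Weighted sum: 1·24 + 2·15 + 3·53 + 4·38 = 24 + 30 + 159 + 152 = 365
Weight total: 1 + 2 + 3 + 4 = 10
WMA = 365 / 10 = 36.50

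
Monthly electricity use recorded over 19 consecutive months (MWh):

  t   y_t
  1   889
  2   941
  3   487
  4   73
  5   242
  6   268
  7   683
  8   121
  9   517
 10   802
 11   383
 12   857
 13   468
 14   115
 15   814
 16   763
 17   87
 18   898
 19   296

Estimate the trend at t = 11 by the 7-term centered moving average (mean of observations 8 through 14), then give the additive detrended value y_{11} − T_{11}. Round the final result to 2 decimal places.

Trend T_11 = (121 + 517 + 802 + 383 + 857 + 468 + 115) / 7 = 3263/7 = 466.1429
Detrended value: 383 − 466.1429 = -83.14

-83.14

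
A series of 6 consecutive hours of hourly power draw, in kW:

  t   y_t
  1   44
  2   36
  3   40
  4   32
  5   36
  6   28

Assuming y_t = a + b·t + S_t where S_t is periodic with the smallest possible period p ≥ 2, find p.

First differences y_{t+1} − y_t: -8, 4, -8, 4, -8, …
The difference pattern repeats every 2 terms and not for any smaller step, so p = 2.

2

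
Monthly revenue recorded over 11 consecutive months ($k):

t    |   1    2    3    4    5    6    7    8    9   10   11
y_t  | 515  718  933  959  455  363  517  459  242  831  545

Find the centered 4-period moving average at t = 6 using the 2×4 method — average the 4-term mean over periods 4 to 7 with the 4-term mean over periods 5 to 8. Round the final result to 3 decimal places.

511.000

Sum over 4–7: 959 + 455 + 363 + 517 = 2294
Sum over 5–8: 455 + 363 + 517 + 459 = 1794
CMA at t=6 = (2294 + 1794) / (2·4) = 4088 / 8 = 511.000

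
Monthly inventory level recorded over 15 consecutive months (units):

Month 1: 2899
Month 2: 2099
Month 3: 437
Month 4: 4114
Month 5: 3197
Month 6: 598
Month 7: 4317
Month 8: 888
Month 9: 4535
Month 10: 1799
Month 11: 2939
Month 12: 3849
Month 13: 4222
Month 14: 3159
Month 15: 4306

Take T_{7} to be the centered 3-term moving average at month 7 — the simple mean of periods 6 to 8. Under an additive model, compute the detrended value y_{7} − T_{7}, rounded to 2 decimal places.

2382.67

Trend T_7 = (598 + 4317 + 888) / 3 = 5803/3 = 1934.3333
Detrended value: 4317 − 1934.3333 = 2382.67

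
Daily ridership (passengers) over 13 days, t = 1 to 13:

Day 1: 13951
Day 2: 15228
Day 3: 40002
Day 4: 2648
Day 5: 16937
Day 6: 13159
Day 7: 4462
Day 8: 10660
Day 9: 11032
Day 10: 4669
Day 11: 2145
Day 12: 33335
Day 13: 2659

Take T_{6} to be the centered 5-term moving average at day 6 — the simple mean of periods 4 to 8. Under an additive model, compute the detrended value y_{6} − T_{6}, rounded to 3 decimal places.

Trend T_6 = (2648 + 16937 + 13159 + 4462 + 10660) / 5 = 47866/5 = 9573.20000
Detrended value: 13159 − 9573.20000 = 3585.800

3585.800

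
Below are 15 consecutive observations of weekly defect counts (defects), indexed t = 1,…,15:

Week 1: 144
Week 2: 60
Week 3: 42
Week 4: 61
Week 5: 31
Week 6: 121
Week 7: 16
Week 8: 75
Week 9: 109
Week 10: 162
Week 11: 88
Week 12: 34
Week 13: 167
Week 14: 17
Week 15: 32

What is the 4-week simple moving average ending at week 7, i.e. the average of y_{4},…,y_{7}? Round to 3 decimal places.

57.250

Sum of periods 4–7: 61 + 31 + 121 + 16 = 229
Divide by 4: 229 / 4 = 57.250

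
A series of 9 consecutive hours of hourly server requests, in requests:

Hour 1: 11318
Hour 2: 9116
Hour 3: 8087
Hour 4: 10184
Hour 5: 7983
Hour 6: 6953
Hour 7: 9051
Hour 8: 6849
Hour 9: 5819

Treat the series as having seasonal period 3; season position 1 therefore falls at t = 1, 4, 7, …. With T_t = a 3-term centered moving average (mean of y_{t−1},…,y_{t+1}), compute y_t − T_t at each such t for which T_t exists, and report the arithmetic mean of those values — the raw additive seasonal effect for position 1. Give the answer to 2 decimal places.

1433.00

Season position 1 occurs at t = 4, 7 (where T_t is defined).
t=4: T_4 = 8751.3333; y_4 − T_4 = 10184 − 8751.3333 = 1432.6667
t=7: T_7 = 7617.6667; y_7 − T_7 = 9051 − 7617.6667 = 1433.3333
Mean deviation: (1432.6667 + 1433.3333) / 2 = 1433.00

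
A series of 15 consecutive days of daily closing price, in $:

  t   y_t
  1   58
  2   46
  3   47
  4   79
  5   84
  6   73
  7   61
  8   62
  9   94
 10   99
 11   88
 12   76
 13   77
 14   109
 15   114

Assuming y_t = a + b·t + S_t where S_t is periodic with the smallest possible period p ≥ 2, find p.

5

First differences y_{t+1} − y_t: -12, 1, 32, 5, -11, -12, 1, 32, 5, -11, -12, 1, …
The difference pattern repeats every 5 terms and not for any smaller step, so p = 5.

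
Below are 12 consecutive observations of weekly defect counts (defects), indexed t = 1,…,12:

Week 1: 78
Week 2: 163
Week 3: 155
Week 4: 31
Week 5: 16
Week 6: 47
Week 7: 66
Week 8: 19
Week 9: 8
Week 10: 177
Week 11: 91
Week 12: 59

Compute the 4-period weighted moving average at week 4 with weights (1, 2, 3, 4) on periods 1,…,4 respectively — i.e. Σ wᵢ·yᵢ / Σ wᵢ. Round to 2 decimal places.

Weighted sum: 1·78 + 2·163 + 3·155 + 4·31 = 78 + 326 + 465 + 124 = 993
Weight total: 1 + 2 + 3 + 4 = 10
WMA = 993 / 10 = 99.30

99.30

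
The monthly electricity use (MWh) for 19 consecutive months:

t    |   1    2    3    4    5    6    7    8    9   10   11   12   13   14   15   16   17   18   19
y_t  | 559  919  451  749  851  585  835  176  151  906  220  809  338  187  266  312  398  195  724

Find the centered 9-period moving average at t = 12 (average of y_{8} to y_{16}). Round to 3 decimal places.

373.889

Sum of periods 8–16: 176 + 151 + 906 + 220 + 809 + 338 + 187 + 266 + 312 = 3365
Divide by 9: 3365 / 9 = 373.889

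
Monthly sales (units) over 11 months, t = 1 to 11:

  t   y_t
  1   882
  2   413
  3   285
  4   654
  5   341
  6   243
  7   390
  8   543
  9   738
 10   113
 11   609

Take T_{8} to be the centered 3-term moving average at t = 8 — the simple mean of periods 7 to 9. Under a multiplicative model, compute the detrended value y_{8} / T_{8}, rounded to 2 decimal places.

0.97

Trend T_8 = (390 + 543 + 738) / 3 = 1671/3 = 557.0000
Ratio to trend: 543 / 557.0000 = 0.97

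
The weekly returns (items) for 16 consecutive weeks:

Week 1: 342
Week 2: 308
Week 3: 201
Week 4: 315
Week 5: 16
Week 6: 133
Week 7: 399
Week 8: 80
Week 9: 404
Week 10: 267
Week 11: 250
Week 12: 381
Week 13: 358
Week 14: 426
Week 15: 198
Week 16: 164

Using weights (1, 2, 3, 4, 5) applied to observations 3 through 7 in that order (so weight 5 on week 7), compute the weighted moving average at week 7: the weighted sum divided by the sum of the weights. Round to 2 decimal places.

Weighted sum: 1·201 + 2·315 + 3·16 + 4·133 + 5·399 = 201 + 630 + 48 + 532 + 1995 = 3406
Weight total: 1 + 2 + 3 + 4 + 5 = 15
WMA = 3406 / 15 = 227.07

227.07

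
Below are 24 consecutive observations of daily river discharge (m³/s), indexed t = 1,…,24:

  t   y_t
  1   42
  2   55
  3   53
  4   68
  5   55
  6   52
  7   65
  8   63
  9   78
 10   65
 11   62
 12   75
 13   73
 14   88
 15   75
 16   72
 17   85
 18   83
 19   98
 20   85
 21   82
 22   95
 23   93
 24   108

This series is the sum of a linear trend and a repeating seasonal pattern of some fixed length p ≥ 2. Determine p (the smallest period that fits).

5

First differences y_{t+1} − y_t: 13, -2, 15, -13, -3, 13, -2, 15, -13, -3, 13, -2, …
The difference pattern repeats every 5 terms and not for any smaller step, so p = 5.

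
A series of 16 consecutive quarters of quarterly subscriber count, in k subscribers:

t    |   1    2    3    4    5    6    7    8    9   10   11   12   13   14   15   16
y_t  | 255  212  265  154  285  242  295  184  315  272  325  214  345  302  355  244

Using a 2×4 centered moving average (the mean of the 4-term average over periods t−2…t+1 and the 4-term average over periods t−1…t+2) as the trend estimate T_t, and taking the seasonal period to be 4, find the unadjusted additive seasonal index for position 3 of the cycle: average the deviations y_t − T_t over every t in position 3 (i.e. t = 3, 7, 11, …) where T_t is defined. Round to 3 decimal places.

39.750

Season position 3 occurs at t = 3, 7, 11 (where T_t is defined).
t=3: T_3 = 225.25000; y_3 − T_3 = 265 − 225.25000 = 39.75000
t=7: T_7 = 255.25000; y_7 − T_7 = 295 − 255.25000 = 39.75000
t=11: T_11 = 285.25000; y_11 − T_11 = 325 − 285.25000 = 39.75000
Mean deviation: (39.75000 + 39.75000 + 39.75000) / 3 = 39.750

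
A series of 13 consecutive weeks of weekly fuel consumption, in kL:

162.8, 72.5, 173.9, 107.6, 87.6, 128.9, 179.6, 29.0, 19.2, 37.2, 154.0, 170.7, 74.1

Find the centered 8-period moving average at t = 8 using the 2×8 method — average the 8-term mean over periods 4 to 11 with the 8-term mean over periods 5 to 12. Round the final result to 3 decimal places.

Sum over 4–11: 107.6 + 87.6 + 128.9 + 179.6 + 29.0 + 19.2 + 37.2 + 154.0 = 743.1
Sum over 5–12: 87.6 + 128.9 + 179.6 + 29.0 + 19.2 + 37.2 + 154.0 + 170.7 = 806.2
CMA at t=8 = (743.1 + 806.2) / (2·8) = 1549.3 / 16 = 96.831

96.831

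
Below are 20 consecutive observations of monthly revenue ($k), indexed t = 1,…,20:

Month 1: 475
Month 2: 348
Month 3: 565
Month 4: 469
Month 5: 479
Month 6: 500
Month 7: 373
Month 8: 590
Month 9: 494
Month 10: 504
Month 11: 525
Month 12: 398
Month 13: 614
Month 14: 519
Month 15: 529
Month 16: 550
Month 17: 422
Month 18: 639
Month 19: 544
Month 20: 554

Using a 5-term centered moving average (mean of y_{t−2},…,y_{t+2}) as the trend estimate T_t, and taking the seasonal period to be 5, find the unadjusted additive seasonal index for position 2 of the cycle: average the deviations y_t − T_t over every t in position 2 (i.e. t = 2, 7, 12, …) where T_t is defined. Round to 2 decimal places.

-114.33

Season position 2 occurs at t = 7, 12, 17 (where T_t is defined).
t=7: T_7 = 487.2000; y_7 − T_7 = 373 − 487.2000 = -114.2000
t=12: T_12 = 512.0000; y_12 − T_12 = 398 − 512.0000 = -114.0000
t=17: T_17 = 536.8000; y_17 − T_17 = 422 − 536.8000 = -114.8000
Mean deviation: (-114.2000 + -114.0000 + -114.8000) / 3 = -114.33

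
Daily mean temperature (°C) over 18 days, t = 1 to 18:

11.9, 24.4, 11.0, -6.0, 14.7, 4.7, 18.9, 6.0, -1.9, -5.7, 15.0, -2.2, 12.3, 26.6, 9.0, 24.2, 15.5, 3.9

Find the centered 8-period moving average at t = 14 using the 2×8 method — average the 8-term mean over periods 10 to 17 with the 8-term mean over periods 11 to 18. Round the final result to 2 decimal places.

Sum over 10–17: (-5.7) + 15.0 + (-2.2) + 12.3 + 26.6 + 9.0 + 24.2 + 15.5 = 94.7
Sum over 11–18: 15.0 + (-2.2) + 12.3 + 26.6 + 9.0 + 24.2 + 15.5 + 3.9 = 104.3
CMA at t=14 = (94.7 + 104.3) / (2·8) = 199.0 / 16 = 12.44

12.44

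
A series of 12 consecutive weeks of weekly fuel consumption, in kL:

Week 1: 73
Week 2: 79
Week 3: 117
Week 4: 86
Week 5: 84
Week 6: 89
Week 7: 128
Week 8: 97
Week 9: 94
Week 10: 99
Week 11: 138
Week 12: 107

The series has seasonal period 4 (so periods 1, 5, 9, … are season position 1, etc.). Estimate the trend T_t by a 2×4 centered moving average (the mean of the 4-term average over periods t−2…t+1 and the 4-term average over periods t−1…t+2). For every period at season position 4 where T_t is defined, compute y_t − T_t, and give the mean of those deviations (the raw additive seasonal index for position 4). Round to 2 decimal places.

-6.50

Season position 4 occurs at t = 4, 8 (where T_t is defined).
t=4: T_4 = 92.7500; y_4 − T_4 = 86 − 92.7500 = -6.7500
t=8: T_8 = 103.2500; y_8 − T_8 = 97 − 103.2500 = -6.2500
Mean deviation: (-6.7500 + -6.2500) / 2 = -6.50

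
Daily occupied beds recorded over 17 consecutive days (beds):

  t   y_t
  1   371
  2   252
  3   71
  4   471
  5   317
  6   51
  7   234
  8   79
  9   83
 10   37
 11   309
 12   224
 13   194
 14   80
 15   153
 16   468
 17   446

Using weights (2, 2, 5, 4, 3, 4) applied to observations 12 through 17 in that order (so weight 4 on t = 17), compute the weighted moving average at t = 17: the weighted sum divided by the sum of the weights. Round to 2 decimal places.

251.80

Weighted sum: 2·224 + 2·194 + 5·80 + 4·153 + 3·468 + 4·446 = 448 + 388 + 400 + 612 + 1404 + 1784 = 5036
Weight total: 2 + 2 + 5 + 4 + 3 + 4 = 20
WMA = 5036 / 20 = 251.80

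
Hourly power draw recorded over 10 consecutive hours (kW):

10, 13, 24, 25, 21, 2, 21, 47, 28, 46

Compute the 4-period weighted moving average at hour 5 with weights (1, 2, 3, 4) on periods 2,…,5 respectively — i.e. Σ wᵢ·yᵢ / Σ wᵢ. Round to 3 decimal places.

Weighted sum: 1·13 + 2·24 + 3·25 + 4·21 = 13 + 48 + 75 + 84 = 220
Weight total: 1 + 2 + 3 + 4 = 10
WMA = 220 / 10 = 22.000

22.000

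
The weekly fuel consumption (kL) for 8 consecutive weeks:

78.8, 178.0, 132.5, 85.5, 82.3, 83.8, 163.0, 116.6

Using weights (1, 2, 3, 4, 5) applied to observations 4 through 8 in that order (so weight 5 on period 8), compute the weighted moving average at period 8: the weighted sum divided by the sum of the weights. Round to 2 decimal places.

115.77

Weighted sum: 1·85.5 + 2·82.3 + 3·83.8 + 4·163.0 + 5·116.6 = 85.5 + 164.6 + 251.4 + 652.0 + 583.0 = 1736.5
Weight total: 1 + 2 + 3 + 4 + 5 = 15
WMA = 1736.5 / 15 = 115.77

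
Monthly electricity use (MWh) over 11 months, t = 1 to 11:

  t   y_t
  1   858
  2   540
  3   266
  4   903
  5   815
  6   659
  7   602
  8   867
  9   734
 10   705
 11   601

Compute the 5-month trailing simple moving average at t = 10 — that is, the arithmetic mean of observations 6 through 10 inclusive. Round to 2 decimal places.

713.40

Sum of periods 6–10: 659 + 602 + 867 + 734 + 705 = 3567
Divide by 5: 3567 / 5 = 713.40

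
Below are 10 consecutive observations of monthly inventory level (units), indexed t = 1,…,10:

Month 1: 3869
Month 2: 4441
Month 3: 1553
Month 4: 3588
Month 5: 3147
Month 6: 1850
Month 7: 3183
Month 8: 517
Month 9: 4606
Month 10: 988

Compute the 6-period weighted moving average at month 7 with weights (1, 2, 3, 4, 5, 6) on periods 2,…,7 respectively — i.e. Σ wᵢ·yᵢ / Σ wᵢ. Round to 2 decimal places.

2821.29

Weighted sum: 1·4441 + 2·1553 + 3·3588 + 4·3147 + 5·1850 + 6·3183 = 4441 + 3106 + 10764 + 12588 + 9250 + 19098 = 59247
Weight total: 1 + 2 + 3 + 4 + 5 + 6 = 21
WMA = 59247 / 21 = 2821.29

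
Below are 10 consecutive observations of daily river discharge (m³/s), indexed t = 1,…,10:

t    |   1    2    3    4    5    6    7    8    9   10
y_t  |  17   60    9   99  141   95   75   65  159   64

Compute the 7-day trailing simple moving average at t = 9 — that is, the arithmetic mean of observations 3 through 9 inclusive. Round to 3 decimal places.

Sum of periods 3–9: 9 + 99 + 141 + 95 + 75 + 65 + 159 = 643
Divide by 7: 643 / 7 = 91.857

91.857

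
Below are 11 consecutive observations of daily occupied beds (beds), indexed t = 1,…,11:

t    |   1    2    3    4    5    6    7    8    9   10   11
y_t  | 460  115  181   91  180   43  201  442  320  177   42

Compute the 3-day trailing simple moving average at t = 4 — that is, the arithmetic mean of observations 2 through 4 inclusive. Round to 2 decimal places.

129.00

Sum of periods 2–4: 115 + 181 + 91 = 387
Divide by 3: 387 / 3 = 129.00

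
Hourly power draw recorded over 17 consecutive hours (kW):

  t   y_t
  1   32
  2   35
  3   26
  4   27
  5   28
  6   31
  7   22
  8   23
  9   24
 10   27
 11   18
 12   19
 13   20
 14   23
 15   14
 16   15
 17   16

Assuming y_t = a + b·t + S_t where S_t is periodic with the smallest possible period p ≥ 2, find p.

4

First differences y_{t+1} − y_t: 3, -9, 1, 1, 3, -9, 1, 1, 3, -9, …
The difference pattern repeats every 4 terms and not for any smaller step, so p = 4.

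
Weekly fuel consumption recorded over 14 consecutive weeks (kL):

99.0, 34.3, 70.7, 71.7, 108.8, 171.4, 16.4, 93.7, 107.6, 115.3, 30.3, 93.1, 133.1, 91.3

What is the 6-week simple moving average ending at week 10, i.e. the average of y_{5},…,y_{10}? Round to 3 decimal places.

102.200

Sum of periods 5–10: 108.8 + 171.4 + 16.4 + 93.7 + 107.6 + 115.3 = 613.2
Divide by 6: 613.2 / 6 = 102.200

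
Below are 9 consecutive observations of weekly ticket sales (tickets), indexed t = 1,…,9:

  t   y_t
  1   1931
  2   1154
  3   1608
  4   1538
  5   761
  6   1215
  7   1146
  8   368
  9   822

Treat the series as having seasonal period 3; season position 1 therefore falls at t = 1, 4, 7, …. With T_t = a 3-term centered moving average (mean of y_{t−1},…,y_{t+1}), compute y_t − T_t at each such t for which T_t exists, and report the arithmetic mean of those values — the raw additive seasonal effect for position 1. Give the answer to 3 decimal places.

236.000

Season position 1 occurs at t = 4, 7 (where T_t is defined).
t=4: T_4 = 1302.33333; y_4 − T_4 = 1538 − 1302.33333 = 235.66667
t=7: T_7 = 909.66667; y_7 − T_7 = 1146 − 909.66667 = 236.33333
Mean deviation: (235.66667 + 236.33333) / 2 = 236.000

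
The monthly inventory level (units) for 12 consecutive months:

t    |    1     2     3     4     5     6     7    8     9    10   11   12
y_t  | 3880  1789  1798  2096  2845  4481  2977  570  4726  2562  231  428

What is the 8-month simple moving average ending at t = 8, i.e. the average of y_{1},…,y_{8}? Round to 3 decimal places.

2554.500

Sum of periods 1–8: 3880 + 1789 + 1798 + 2096 + 2845 + 4481 + 2977 + 570 = 20436
Divide by 8: 20436 / 8 = 2554.500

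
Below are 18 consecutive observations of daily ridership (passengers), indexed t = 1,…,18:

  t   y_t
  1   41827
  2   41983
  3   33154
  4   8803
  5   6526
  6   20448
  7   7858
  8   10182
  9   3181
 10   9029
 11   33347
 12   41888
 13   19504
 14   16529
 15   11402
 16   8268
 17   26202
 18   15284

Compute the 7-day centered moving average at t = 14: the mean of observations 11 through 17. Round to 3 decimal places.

22448.571

Sum of periods 11–17: 33347 + 41888 + 19504 + 16529 + 11402 + 8268 + 26202 = 157140
Divide by 7: 157140 / 7 = 22448.571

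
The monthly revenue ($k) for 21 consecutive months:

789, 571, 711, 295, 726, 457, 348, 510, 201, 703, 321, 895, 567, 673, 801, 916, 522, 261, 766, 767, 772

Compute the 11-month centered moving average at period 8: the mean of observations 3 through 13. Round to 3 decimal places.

521.273

Sum of periods 3–13: 711 + 295 + 726 + 457 + 348 + 510 + 201 + 703 + 321 + 895 + 567 = 5734
Divide by 11: 5734 / 11 = 521.273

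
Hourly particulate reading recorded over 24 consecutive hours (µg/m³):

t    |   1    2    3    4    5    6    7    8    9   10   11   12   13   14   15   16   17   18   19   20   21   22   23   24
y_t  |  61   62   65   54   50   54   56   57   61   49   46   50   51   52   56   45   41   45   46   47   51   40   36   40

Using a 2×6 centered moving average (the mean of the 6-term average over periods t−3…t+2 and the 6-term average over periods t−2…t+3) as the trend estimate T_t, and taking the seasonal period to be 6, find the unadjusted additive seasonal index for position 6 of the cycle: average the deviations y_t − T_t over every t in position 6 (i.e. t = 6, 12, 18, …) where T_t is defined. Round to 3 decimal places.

-1.333

Season position 6 occurs at t = 6, 12, 18 (where T_t is defined).
t=6: T_6 = 55.66667; y_6 − T_6 = 54 − 55.66667 = -1.66667
t=12: T_12 = 51.08333; y_12 − T_12 = 50 − 51.08333 = -1.08333
t=18: T_18 = 46.25000; y_18 − T_18 = 45 − 46.25000 = -1.25000
Mean deviation: (-1.66667 + -1.08333 + -1.25000) / 3 = -1.333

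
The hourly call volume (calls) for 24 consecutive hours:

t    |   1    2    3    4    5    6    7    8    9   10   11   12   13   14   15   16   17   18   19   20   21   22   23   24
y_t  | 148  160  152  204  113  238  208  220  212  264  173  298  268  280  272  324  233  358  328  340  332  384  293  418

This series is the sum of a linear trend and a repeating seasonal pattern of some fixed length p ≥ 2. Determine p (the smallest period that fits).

6

First differences y_{t+1} − y_t: 12, -8, 52, -91, 125, -30, 12, -8, 52, -91, 125, -30, 12, -8, …
The difference pattern repeats every 6 terms and not for any smaller step, so p = 6.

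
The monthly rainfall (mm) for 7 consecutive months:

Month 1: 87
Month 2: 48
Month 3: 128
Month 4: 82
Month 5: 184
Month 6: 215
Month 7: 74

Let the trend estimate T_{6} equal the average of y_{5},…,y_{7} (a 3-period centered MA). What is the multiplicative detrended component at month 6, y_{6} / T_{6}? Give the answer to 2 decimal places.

Trend T_6 = (184 + 215 + 74) / 3 = 473/3 = 157.6667
Ratio to trend: 215 / 157.6667 = 1.36

1.36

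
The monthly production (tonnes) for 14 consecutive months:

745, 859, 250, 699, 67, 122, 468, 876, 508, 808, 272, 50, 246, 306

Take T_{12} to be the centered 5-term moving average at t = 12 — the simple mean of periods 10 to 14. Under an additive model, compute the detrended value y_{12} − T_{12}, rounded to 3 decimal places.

Trend T_12 = (808 + 272 + 50 + 246 + 306) / 5 = 1682/5 = 336.40000
Detrended value: 50 − 336.40000 = -286.400

-286.400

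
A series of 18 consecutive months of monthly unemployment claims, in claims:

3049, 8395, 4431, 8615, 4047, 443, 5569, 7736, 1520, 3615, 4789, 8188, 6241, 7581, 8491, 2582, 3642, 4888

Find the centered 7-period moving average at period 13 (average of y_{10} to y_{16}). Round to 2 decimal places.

Sum of periods 10–16: 3615 + 4789 + 8188 + 6241 + 7581 + 8491 + 2582 = 41487
Divide by 7: 41487 / 7 = 5926.71

5926.71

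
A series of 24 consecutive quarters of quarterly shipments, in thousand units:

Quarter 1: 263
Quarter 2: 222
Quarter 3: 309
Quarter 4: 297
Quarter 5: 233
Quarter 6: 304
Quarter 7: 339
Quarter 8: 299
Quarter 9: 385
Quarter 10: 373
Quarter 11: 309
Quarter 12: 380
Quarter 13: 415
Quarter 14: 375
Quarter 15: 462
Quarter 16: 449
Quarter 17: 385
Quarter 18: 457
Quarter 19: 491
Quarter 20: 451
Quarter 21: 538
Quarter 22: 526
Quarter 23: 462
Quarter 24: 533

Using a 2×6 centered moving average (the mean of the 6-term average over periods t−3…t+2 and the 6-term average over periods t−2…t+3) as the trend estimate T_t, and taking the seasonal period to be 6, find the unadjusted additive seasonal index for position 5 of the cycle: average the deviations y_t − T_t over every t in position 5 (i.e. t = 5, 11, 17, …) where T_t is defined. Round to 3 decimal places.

-57.583

Season position 5 occurs at t = 5, 11, 17 (where T_t is defined).
t=5: T_5 = 290.41667; y_5 − T_5 = 233 − 290.41667 = -57.41667
t=11: T_11 = 366.50000; y_11 − T_11 = 309 − 366.50000 = -57.50000
t=17: T_17 = 442.83333; y_17 − T_17 = 385 − 442.83333 = -57.83333
Mean deviation: (-57.41667 + -57.50000 + -57.83333) / 3 = -57.583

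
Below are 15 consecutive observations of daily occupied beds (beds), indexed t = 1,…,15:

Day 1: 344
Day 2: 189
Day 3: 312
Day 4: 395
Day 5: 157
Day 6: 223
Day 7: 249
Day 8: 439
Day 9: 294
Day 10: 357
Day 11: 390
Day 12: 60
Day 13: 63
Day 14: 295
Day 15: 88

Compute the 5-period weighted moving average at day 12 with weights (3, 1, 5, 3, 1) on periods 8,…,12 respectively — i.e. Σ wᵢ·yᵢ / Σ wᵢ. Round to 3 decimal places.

355.846

Weighted sum: 3·439 + 1·294 + 5·357 + 3·390 + 1·60 = 1317 + 294 + 1785 + 1170 + 60 = 4626
Weight total: 3 + 1 + 5 + 3 + 1 = 13
WMA = 4626 / 13 = 355.846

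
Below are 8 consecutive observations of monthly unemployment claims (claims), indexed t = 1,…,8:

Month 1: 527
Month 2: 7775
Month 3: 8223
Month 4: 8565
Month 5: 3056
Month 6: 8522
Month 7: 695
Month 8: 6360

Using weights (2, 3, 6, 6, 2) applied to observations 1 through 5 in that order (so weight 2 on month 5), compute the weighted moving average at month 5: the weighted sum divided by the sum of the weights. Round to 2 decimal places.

Weighted sum: 2·527 + 3·7775 + 6·8223 + 6·8565 + 2·3056 = 1054 + 23325 + 49338 + 51390 + 6112 = 131219
Weight total: 2 + 3 + 6 + 6 + 2 = 19
WMA = 131219 / 19 = 6906.26

6906.26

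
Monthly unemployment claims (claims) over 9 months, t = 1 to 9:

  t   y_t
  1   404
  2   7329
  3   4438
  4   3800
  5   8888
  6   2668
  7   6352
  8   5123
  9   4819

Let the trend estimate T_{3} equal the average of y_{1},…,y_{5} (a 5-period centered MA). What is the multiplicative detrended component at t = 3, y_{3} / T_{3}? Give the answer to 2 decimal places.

0.89

Trend T_3 = (404 + 7329 + 4438 + 3800 + 8888) / 5 = 24859/5 = 4971.8000
Ratio to trend: 4438 / 4971.8000 = 0.89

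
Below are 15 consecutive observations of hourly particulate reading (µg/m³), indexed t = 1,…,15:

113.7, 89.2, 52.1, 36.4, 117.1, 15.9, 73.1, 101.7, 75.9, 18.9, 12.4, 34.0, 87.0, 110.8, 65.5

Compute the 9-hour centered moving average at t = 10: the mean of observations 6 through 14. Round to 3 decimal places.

Sum of periods 6–14: 15.9 + 73.1 + 101.7 + 75.9 + 18.9 + 12.4 + 34.0 + 87.0 + 110.8 = 529.7
Divide by 9: 529.7 / 9 = 58.856

58.856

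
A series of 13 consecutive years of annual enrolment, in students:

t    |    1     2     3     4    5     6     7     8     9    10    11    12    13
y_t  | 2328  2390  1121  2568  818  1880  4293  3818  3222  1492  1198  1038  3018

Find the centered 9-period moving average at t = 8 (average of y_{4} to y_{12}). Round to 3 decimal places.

2258.556

Sum of periods 4–12: 2568 + 818 + 1880 + 4293 + 3818 + 3222 + 1492 + 1198 + 1038 = 20327
Divide by 9: 20327 / 9 = 2258.556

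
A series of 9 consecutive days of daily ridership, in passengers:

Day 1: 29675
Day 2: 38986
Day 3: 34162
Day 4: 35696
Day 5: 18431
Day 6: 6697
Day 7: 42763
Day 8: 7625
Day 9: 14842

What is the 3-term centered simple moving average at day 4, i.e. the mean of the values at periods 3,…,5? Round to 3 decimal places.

29429.667

Sum of periods 3–5: 34162 + 35696 + 18431 = 88289
Divide by 3: 88289 / 3 = 29429.667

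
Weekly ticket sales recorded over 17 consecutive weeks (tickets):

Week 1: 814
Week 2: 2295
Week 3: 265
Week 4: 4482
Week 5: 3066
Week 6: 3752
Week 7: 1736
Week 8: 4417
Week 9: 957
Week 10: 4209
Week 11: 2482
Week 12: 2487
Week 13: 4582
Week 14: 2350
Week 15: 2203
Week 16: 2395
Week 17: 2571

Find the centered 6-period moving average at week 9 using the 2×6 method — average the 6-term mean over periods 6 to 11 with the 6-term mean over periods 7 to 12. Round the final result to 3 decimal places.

2820.083

Sum over 6–11: 3752 + 1736 + 4417 + 957 + 4209 + 2482 = 17553
Sum over 7–12: 1736 + 4417 + 957 + 4209 + 2482 + 2487 = 16288
CMA at t=9 = (17553 + 16288) / (2·6) = 33841 / 12 = 2820.083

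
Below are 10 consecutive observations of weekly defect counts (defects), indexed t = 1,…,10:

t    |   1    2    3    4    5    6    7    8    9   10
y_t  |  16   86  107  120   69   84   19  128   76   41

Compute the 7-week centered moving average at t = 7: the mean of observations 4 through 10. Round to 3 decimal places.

Sum of periods 4–10: 120 + 69 + 84 + 19 + 128 + 76 + 41 = 537
Divide by 7: 537 / 7 = 76.714

76.714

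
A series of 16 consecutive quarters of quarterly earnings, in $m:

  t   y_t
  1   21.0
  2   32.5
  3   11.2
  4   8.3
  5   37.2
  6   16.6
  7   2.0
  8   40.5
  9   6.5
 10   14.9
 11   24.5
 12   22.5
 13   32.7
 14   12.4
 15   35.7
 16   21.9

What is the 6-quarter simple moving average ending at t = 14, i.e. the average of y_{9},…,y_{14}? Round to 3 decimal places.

18.917

Sum of periods 9–14: 6.5 + 14.9 + 24.5 + 22.5 + 32.7 + 12.4 = 113.5
Divide by 6: 113.5 / 6 = 18.917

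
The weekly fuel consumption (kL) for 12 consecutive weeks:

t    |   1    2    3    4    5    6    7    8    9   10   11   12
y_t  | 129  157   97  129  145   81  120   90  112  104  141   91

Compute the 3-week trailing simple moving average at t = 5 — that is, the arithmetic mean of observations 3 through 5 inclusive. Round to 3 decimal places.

Sum of periods 3–5: 97 + 129 + 145 = 371
Divide by 3: 371 / 3 = 123.667

123.667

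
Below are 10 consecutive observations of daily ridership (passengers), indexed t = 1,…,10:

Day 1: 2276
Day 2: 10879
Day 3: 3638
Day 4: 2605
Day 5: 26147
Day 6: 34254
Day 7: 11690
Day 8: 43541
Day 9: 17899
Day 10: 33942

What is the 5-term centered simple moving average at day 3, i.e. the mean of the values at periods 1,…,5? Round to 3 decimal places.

Sum of periods 1–5: 2276 + 10879 + 3638 + 2605 + 26147 = 45545
Divide by 5: 45545 / 5 = 9109.000

9109.000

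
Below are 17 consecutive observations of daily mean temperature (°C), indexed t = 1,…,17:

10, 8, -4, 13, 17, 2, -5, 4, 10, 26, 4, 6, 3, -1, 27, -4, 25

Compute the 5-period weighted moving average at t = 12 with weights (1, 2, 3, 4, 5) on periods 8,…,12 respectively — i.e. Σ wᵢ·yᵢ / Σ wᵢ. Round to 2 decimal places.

9.87

Weighted sum: 1·4 + 2·10 + 3·26 + 4·4 + 5·6 = 4 + 20 + 78 + 16 + 30 = 148
Weight total: 1 + 2 + 3 + 4 + 5 = 15
WMA = 148 / 15 = 9.87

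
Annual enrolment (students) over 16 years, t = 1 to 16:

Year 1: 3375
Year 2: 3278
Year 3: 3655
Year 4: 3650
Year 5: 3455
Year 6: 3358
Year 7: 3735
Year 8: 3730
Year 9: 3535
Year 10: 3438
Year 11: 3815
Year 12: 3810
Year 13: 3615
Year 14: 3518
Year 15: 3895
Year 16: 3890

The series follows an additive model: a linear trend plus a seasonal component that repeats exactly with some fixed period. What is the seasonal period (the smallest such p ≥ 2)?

4

First differences y_{t+1} − y_t: -97, 377, -5, -195, -97, 377, -5, -195, -97, 377, …
The difference pattern repeats every 4 terms and not for any smaller step, so p = 4.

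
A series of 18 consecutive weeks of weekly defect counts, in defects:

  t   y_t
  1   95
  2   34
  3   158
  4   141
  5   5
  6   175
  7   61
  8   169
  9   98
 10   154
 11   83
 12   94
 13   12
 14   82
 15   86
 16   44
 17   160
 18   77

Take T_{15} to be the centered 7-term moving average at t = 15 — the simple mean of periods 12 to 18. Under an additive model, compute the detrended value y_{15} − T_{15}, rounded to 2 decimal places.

6.71

Trend T_15 = (94 + 12 + 82 + 86 + 44 + 160 + 77) / 7 = 555/7 = 79.2857
Detrended value: 86 − 79.2857 = 6.71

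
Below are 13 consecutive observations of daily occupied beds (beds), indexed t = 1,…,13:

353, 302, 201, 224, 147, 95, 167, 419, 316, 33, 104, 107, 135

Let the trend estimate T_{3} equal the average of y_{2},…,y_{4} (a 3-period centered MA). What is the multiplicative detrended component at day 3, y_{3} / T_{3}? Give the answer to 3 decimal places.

Trend T_3 = (302 + 201 + 224) / 3 = 727/3 = 242.33333
Ratio to trend: 201 / 242.33333 = 0.829

0.829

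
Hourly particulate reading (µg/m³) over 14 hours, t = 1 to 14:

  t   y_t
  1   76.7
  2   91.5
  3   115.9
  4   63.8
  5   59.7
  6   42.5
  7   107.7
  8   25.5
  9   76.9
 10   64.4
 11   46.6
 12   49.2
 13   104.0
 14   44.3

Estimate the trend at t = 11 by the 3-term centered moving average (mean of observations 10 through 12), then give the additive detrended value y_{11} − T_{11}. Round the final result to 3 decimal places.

Trend T_11 = (64.4 + 46.6 + 49.2) / 3 = 160.2/3 = 53.40000
Detrended value: 46.6 − 53.40000 = -6.800

-6.800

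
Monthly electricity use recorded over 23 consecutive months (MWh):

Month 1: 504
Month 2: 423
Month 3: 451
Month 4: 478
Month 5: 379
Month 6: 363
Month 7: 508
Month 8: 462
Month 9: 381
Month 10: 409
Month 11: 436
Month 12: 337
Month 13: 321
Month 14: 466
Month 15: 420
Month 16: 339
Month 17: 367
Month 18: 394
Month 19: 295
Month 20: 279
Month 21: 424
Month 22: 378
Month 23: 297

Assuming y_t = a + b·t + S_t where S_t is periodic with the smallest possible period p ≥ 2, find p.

First differences y_{t+1} − y_t: -81, 28, 27, -99, -16, 145, -46, -81, 28, 27, -99, -16, 145, -46, -81, 28, …
The difference pattern repeats every 7 terms and not for any smaller step, so p = 7.

7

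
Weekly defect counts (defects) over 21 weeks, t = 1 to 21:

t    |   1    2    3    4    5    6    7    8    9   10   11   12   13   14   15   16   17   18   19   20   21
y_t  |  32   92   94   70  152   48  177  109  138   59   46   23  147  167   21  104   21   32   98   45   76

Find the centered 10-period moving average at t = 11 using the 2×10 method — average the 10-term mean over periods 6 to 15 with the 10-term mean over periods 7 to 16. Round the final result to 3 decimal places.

96.300

Sum over 6–15: 48 + 177 + 109 + 138 + 59 + 46 + 23 + 147 + 167 + 21 = 935
Sum over 7–16: 177 + 109 + 138 + 59 + 46 + 23 + 147 + 167 + 21 + 104 = 991
CMA at t=11 = (935 + 991) / (2·10) = 1926 / 20 = 96.300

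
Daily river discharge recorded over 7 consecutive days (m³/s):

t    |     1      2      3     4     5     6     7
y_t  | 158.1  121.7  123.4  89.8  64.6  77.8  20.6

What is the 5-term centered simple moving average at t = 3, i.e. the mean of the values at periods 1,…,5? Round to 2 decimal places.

Sum of periods 1–5: 158.1 + 121.7 + 123.4 + 89.8 + 64.6 = 557.6
Divide by 5: 557.6 / 5 = 111.52

111.52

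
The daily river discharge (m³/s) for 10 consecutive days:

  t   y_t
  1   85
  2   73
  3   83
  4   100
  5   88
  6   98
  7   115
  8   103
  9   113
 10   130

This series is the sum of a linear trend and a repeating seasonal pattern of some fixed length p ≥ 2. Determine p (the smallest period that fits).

3

First differences y_{t+1} − y_t: -12, 10, 17, -12, 10, 17, -12, 10, …
The difference pattern repeats every 3 terms and not for any smaller step, so p = 3.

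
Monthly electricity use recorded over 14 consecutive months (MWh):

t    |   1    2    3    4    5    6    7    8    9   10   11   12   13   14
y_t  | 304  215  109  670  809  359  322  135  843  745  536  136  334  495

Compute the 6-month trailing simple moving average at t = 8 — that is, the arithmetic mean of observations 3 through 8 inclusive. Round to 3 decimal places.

400.667

Sum of periods 3–8: 109 + 670 + 809 + 359 + 322 + 135 = 2404
Divide by 6: 2404 / 6 = 400.667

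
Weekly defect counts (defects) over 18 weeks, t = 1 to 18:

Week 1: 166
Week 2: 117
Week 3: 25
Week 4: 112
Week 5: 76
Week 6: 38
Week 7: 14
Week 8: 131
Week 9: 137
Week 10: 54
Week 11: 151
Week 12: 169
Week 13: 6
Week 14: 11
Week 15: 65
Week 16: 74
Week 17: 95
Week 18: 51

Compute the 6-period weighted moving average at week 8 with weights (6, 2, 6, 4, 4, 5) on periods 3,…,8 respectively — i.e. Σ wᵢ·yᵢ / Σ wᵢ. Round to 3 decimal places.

62.704

Weighted sum: 6·25 + 2·112 + 6·76 + 4·38 + 4·14 + 5·131 = 150 + 224 + 456 + 152 + 56 + 655 = 1693
Weight total: 6 + 2 + 6 + 4 + 4 + 5 = 27
WMA = 1693 / 27 = 62.704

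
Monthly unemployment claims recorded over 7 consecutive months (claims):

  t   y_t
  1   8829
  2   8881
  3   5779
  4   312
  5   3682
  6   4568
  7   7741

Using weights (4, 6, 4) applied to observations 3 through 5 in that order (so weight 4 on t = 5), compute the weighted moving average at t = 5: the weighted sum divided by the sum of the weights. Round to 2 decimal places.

2836.86

Weighted sum: 4·5779 + 6·312 + 4·3682 = 23116 + 1872 + 14728 = 39716
Weight total: 4 + 6 + 4 = 14
WMA = 39716 / 14 = 2836.86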